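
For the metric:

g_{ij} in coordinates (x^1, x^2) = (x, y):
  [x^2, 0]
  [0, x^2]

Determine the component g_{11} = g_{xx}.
With x^1 = x, x^2 = y, g_{11} = g_{xx} is the row-1, column-1 entry of the matrix.
g_{11} = x^2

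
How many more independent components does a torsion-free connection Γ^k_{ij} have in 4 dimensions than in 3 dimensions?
Independent components in n dimensions: n × n(n+1)/2 = n^2(n+1)/2.
4D: 4 × 10 = 40
3D: 3 × 6 = 18
Difference = 40 - 18 = 22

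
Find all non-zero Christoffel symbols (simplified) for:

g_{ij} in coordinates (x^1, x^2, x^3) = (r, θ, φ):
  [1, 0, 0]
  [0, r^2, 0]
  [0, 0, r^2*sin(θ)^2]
Using Γ^k_{ij} = (1/2) g^{km} (∂_i g_{mj} + ∂_j g_{mi} - ∂_m g_{ij}); the metric is diagonal, so only the m = k term contributes.
Non-zero symbols (using the symmetry Γ^k_{ij} = Γ^k_{ji}):
Γ^r_{θ θ} = (1/2) g^{rr} (∂_θ g_{rθ} + ∂_θ g_{rθ} - ∂_r g_{θθ}) = (1/2)(1)((0) + (0) - (2*r)) = -r
Γ^r_{φ φ} = (1/2) g^{rr} (∂_φ g_{rφ} + ∂_φ g_{rφ} - ∂_r g_{φφ}) = (1/2)(1)((0) + (0) - (2*r*sin(θ)^2)) = -r*sin(θ)^2
Γ^θ_{r θ} = (1/2) g^{θθ} (∂_r g_{θθ} + ∂_θ g_{θr} - ∂_θ g_{rθ}) = (1/2)(1/r^2)((2*r) + (0) - (0)) = 1/r
Γ^θ_{φ φ} = (1/2) g^{θθ} (∂_φ g_{θφ} + ∂_φ g_{θφ} - ∂_θ g_{φφ}) = (1/2)(1/r^2)((0) + (0) - (r^2*sin(2*θ))) = -sin(2*θ)/2
Γ^φ_{r φ} = (1/2) g^{φφ} (∂_r g_{φφ} + ∂_φ g_{φr} - ∂_φ g_{rφ}) = (1/2)(1/(r^2*sin(θ)^2))((2*r*sin(θ)^2) + (0) - (0)) = 1/r
Γ^φ_{θ φ} = (1/2) g^{φφ} (∂_θ g_{φφ} + ∂_φ g_{φθ} - ∂_φ g_{θφ}) = (1/2)(1/(r^2*sin(θ)^2))((r^2*sin(2*θ)) + (0) - (0)) = 1/tan(θ)
All other Christoffel symbols are zero.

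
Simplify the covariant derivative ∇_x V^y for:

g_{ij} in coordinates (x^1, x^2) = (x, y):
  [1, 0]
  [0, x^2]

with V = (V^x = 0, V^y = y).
Non-zero Christoffel symbols:
Γ^x_{y y} = -x
Γ^y_{x y} = 1/x
∇_x V^y = ∂_x V^y + Γ^y_{x j} V^j
  = (0) + (0)(0) + (1/x)(y)
  = y/x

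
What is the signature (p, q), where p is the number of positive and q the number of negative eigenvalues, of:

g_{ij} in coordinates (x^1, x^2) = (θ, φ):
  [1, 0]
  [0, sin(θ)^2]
The metric is diagonal, so its eigenvalues are the diagonal entries: 1, sin(θ)^2 (at a generic point, where coordinate-dependent entries are positive).
2 positive, 0 negative.
(2, 0) - Riemannian (positive definite)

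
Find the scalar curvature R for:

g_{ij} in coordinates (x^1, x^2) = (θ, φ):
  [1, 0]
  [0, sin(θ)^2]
Non-zero Christoffel symbols (Γ^k_{ij} = Γ^k_{ji}):
Γ^θ_{φ φ} = -sin(2*θ)/2
Γ^φ_{θ φ} = 1/tan(θ)
Ricci tensor (R_{ij} = R^k_{ikj}): R_{θθ} = 1, R_{θφ} = 0, R_{φφ} = sin(θ)^2
Inverse metric: g^{θθ} = 1, g^{φφ} = 1/sin(θ)^2
R = g^{ij} R_{ij} = (1)(1) + (1/sin(θ)^2)(sin(θ)^2) = 2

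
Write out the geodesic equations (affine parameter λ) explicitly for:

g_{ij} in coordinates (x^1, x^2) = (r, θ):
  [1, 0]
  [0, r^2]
Geodesic equation: d^2x^k/dλ^2 + Γ^k_{ij} (dx^i/dλ)(dx^j/dλ) = 0.
Non-zero Christoffel symbols:
Γ^r_{θ θ} = -r
Γ^θ_{r θ} = 1/r
Substituting (the symmetric pair Γ^k_{ij}, Γ^k_{ji} combines into a factor 2):
d^2r/dλ^2 - r (dθ/dλ)^2 = 0
d^2θ/dλ^2 + (2/r) (dr/dλ)(dθ/dλ) = 0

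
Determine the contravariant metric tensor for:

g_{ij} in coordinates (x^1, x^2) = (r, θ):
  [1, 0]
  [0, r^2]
The metric is diagonal, so g^{ij} is diagonal with entries 1/g_{ii}: diag(1, 1/(r^2)).
g^{ij}:
  [1, 0]
  [0, 1/r^2]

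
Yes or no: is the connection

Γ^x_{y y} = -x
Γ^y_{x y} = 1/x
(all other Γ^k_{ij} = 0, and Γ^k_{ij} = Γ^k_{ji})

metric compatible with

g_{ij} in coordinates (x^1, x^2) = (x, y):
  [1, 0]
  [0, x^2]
Using ∇_k g_{ij} = ∂_k g_{ij} - Γ^m_{ki} g_{mj} - Γ^m_{kj} g_{im}:
e.g. ∇_x g_{yy} = (2*x) - (x) - (x) = 0
Every component ∇_k g_{ij} vanishes: the connection is metric compatible.
Yes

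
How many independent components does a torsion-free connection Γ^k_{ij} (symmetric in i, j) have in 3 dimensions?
Γ^k_{ij} has n choices for the upper index and n(n+1)/2 independent symmetric lower index pairs.
Total = 3 × 3×4/2 = 3 × 6 = 18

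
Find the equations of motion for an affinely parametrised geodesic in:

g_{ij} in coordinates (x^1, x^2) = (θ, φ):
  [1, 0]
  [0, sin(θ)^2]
Geodesic equation: d^2x^k/dλ^2 + Γ^k_{ij} (dx^i/dλ)(dx^j/dλ) = 0.
Non-zero Christoffel symbols:
Γ^θ_{φ φ} = -sin(2*θ)/2
Γ^φ_{θ φ} = 1/tan(θ)
Substituting (the symmetric pair Γ^k_{ij}, Γ^k_{ji} combines into a factor 2):
d^2θ/dλ^2 - (sin(2*θ)/2) (dφ/dλ)^2 = 0
d^2φ/dλ^2 + (2/tan(θ)) (dθ/dλ)(dφ/dλ) = 0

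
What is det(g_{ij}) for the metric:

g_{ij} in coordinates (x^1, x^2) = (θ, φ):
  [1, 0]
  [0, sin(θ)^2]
For a 2×2 metric: det(g) = g_{11}·g_{22} - g_{12}·g_{21}
= (1)·(sin(θ)^2) - (0)·(0)
= sin(θ)^2 - 0
det(g) = sin(θ)^2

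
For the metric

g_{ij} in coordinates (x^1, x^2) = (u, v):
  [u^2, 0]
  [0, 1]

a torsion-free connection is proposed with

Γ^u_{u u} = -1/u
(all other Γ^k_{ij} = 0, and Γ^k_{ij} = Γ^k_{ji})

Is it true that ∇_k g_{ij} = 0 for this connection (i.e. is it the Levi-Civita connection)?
Using ∇_k g_{ij} = ∂_k g_{ij} - Γ^m_{ki} g_{mj} - Γ^m_{kj} g_{im}:
∇_u g_{uu} = (2*u) - (-u) - (-u) = 4*u ≠ 0
So the connection is not metric compatible (it is not the Levi-Civita connection).
No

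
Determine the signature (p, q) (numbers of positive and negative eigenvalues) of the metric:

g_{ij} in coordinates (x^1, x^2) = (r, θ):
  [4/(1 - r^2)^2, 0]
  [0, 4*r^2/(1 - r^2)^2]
The metric is diagonal, so its eigenvalues are the diagonal entries: 4/(1 - r^2)^2, 4*r^2/(1 - r^2)^2 (at a generic point, where coordinate-dependent entries are positive).
2 positive, 0 negative.
(2, 0) - Riemannian (positive definite)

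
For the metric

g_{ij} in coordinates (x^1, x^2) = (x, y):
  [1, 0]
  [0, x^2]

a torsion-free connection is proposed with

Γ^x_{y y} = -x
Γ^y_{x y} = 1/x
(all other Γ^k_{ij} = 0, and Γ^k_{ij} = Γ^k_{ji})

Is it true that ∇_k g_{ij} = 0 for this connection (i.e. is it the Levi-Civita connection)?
Using ∇_k g_{ij} = ∂_k g_{ij} - Γ^m_{ki} g_{mj} - Γ^m_{kj} g_{im}:
e.g. ∇_x g_{yy} = (2*x) - (x) - (x) = 0
Every component ∇_k g_{ij} vanishes: the connection is metric compatible.
Yes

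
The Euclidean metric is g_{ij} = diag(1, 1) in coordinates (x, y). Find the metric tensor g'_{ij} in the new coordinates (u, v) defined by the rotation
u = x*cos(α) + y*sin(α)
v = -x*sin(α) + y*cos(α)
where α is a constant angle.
Invert the transformation: x = u*cos(α) - v*sin(α), y = u*sin(α) + v*cos(α)
g'_{ij} = (∂x^k/∂x'^i)(∂x^l/∂x'^j) g_{kl}; with g_{kl} = δ_{kl} this is Σ_k (∂x^k/∂x'^i)(∂x^k/∂x'^j).
Jacobian: ∂x/∂u = cos(α), ∂x/∂v = -sin(α), ∂y/∂u = sin(α), ∂y/∂v = cos(α)
g'_{uu} = (cos(α))(cos(α)) + (sin(α))(sin(α)) = 1
g'_{uv} = (cos(α))(-sin(α)) + (sin(α))(cos(α)) = 0
g'_{vv} = (-sin(α))(-sin(α)) + (cos(α))(cos(α)) = 1
g'_{ij} = diag(1, 1)
The Euclidean metric is invariant under rotations.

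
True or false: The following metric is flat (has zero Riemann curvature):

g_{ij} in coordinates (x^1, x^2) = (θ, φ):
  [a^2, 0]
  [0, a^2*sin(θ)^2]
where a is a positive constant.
Non-zero Christoffel symbols:
Γ^θ_{φ φ} = -sin(2*θ)/2
Γ^φ_{θ φ} = 1/tan(θ)
Ricci tensor: R_{θθ} = 1, R_{θφ} = 0, R_{φφ} = sin(θ)^2
The Ricci tensor is non-zero, so the Riemann tensor is non-zero: not flat.
False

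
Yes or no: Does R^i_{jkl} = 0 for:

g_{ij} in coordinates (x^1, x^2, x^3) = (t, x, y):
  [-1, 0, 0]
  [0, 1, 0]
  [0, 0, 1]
All metric components are constant, so every Christoffel symbol vanishes and R^i_{jkl} = 0.
Yes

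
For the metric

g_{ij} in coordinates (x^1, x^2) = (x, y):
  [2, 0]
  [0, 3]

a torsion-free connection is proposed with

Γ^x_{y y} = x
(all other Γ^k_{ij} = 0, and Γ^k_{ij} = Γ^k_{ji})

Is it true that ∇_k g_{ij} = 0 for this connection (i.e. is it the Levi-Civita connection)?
Using ∇_k g_{ij} = ∂_k g_{ij} - Γ^m_{ki} g_{mj} - Γ^m_{kj} g_{im}:
∇_y g_{xy} = (0) - (0) - (2*x) = -2*x ≠ 0
So the connection is not metric compatible (it is not the Levi-Civita connection).
No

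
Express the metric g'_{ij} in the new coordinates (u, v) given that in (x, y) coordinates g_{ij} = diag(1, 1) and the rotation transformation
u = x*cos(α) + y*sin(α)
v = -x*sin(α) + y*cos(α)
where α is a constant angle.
Invert the transformation: x = u*cos(α) - v*sin(α), y = u*sin(α) + v*cos(α)
g'_{ij} = (∂x^k/∂x'^i)(∂x^l/∂x'^j) g_{kl}; with g_{kl} = δ_{kl} this is Σ_k (∂x^k/∂x'^i)(∂x^k/∂x'^j).
Jacobian: ∂x/∂u = cos(α), ∂x/∂v = -sin(α), ∂y/∂u = sin(α), ∂y/∂v = cos(α)
g'_{uu} = (cos(α))(cos(α)) + (sin(α))(sin(α)) = 1
g'_{uv} = (cos(α))(-sin(α)) + (sin(α))(cos(α)) = 0
g'_{vv} = (-sin(α))(-sin(α)) + (cos(α))(cos(α)) = 1
g'_{ij} = diag(1, 1)
The Euclidean metric is invariant under rotations.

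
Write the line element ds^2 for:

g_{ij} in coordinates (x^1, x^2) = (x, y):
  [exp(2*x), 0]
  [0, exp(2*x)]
ds^2 = g_{ij} dx^i dx^j; only the non-zero components contribute.
ds^2 = exp(2*x) dx^2 + exp(2*x) dy^2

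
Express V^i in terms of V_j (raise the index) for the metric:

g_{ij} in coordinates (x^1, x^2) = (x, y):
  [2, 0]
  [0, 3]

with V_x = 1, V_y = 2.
Inverse metric (diagonal): g^{xx} = 1/2, g^{yy} = 1/3
V^i = g^{ij} V_j:
V^x = (1/2)(1) + (0)(2) = 1/2
V^y = (0)(1) + (1/3)(2) = 2/3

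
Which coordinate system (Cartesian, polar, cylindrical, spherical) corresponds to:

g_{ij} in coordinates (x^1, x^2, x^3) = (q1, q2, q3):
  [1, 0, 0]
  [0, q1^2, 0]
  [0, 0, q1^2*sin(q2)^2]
The line element ds^2 = dq1^2 + q1^2 dq2^2 + q1^2 sin(q2)^2 dq3^2 is dr^2 + r^2 dθ^2 + r^2 sin(θ)^2 dφ^2 with q1 = r, q2 = θ, q3 = φ.
spherical coordinates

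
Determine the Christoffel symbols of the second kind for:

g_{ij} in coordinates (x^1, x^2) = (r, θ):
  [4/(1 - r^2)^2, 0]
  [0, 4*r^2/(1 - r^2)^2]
Using Γ^k_{ij} = (1/2) g^{km} (∂_i g_{mj} + ∂_j g_{mi} - ∂_m g_{ij}); the metric is diagonal, so only the m = k term contributes.
Non-zero symbols (using the symmetry Γ^k_{ij} = Γ^k_{ji}):
Γ^r_{r r} = (1/2) g^{rr} (∂_r g_{rr} + ∂_r g_{rr} - ∂_r g_{rr}) = (1/2)((1 - r^2)^2/4)((16*r/(1 - r^2)^3) + (16*r/(1 - r^2)^3) - (16*r/(1 - r^2)^3)) = 2*r/(1 - r^2)
Γ^r_{θ θ} = (1/2) g^{rr} (∂_θ g_{rθ} + ∂_θ g_{rθ} - ∂_r g_{θθ}) = (1/2)((1 - r^2)^2/4)((0) + (0) - (-8*(r^3 + r)/(r^2 - 1)^3)) = (r^3 + r)/(r^2 - 1)
Γ^θ_{r θ} = (1/2) g^{θθ} (∂_r g_{θθ} + ∂_θ g_{θr} - ∂_θ g_{rθ}) = (1/2)((1 - r^2)^2/(4*r^2))((-8*(r^3 + r)/(r^2 - 1)^3) + (0) - (0)) = (-r^2 - 1)/(r^3 - r)
All other Christoffel symbols are zero.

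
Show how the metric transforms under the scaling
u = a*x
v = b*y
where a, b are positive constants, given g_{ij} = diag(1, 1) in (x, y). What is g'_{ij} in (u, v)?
Invert the transformation: x = u/a, y = v/b
g'_{ij} = (∂x^k/∂x'^i)(∂x^l/∂x'^j) g_{kl}; with g_{kl} = δ_{kl} this is Σ_k (∂x^k/∂x'^i)(∂x^k/∂x'^j).
Jacobian: ∂x/∂u = 1/a, ∂x/∂v = 0, ∂y/∂u = 0, ∂y/∂v = 1/b
g'_{uu} = (1/a)(1/a) + (0)(0) = 1/a^2
g'_{uv} = (1/a)(0) + (0)(1/b) = 0
g'_{vv} = (0)(0) + (1/b)(1/b) = 1/b^2
g'_{ij} = diag(1/a^2, 1/b^2)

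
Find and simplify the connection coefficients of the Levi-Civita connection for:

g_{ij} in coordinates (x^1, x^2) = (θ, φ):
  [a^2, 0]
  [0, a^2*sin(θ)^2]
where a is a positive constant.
Using Γ^k_{ij} = (1/2) g^{km} (∂_i g_{mj} + ∂_j g_{mi} - ∂_m g_{ij}); the metric is diagonal, so only the m = k term contributes.
Non-zero symbols (using the symmetry Γ^k_{ij} = Γ^k_{ji}):
Γ^θ_{φ φ} = (1/2) g^{θθ} (∂_φ g_{θφ} + ∂_φ g_{θφ} - ∂_θ g_{φφ}) = (1/2)(1/a^2)((0) + (0) - (a^2*sin(2*θ))) = -sin(2*θ)/2
Γ^φ_{θ φ} = (1/2) g^{φφ} (∂_θ g_{φφ} + ∂_φ g_{φθ} - ∂_φ g_{θφ}) = (1/2)(1/(a^2*sin(θ)^2))((a^2*sin(2*θ)) + (0) - (0)) = 1/tan(θ)
All other Christoffel symbols are zero.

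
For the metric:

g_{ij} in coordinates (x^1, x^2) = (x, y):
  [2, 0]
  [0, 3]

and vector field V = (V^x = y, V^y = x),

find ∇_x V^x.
All Christoffel symbols are zero.
∇_x V^x = ∂_x V^x + Γ^x_{x j} V^j
  = (0) + (0)(y) + (0)(x)
  = 0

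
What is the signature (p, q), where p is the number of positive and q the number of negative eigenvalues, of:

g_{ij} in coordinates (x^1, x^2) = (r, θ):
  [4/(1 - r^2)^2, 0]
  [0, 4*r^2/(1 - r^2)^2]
The metric is diagonal, so its eigenvalues are the diagonal entries: 4/(1 - r^2)^2, 4*r^2/(1 - r^2)^2 (at a generic point, where coordinate-dependent entries are positive).
2 positive, 0 negative.
(2, 0) - Riemannian (positive definite)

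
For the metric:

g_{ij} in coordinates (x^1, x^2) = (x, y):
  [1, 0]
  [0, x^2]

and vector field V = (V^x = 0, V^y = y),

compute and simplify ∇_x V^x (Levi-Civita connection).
Non-zero Christoffel symbols:
Γ^x_{y y} = -x
Γ^y_{x y} = 1/x
∇_x V^x = ∂_x V^x + Γ^x_{x j} V^j
  = (0) + (0)(0) + (0)(y)
  = 0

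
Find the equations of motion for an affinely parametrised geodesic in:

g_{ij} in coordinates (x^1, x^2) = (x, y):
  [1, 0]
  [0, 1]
Geodesic equation: d^2x^k/dλ^2 + Γ^k_{ij} (dx^i/dλ)(dx^j/dλ) = 0.
All Christoffel symbols vanish, so the geodesics are straight lines:
d^2x/dλ^2 = 0
d^2y/dλ^2 = 0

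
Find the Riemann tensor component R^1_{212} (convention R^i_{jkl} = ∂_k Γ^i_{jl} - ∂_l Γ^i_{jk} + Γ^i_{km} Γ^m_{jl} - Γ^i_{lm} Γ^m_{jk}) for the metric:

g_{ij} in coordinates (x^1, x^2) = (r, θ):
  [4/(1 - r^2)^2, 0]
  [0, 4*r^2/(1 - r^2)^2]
Non-zero Christoffel symbols (Γ^k_{ij} = Γ^k_{ji}):
Γ^r_{r r} = 2*r/(1 - r^2)
Γ^r_{θ θ} = (r^3 + r)/(r^2 - 1)
Γ^θ_{r θ} = (-r^2 - 1)/(r^3 - r)
R^r_{θ r θ} = ∂_r Γ^r_{θ θ} - ∂_θ Γ^r_{θ r} + Γ^r_{r m} Γ^m_{θ θ} - Γ^r_{θ m} Γ^m_{θ r}
  = ((r^4 - 4*r^2 - 1)/(r^2 - 1)^2) - (0) + (-2*r^2*(r^2 + 1)/(r^2 - 1)^2) - (-(r^2 + 1)^2/(r^2 - 1)^2) = -4*r^2/(r^2 - 1)^2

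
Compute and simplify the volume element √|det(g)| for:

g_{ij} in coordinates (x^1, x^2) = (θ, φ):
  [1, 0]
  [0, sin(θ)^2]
det(g) = sin(θ)^2
√|det(g)| = sin(θ) (taking 0 < θ < π so that |sin(θ)| = sin(θ))
Volume element: dV = sin(θ) dθ dφ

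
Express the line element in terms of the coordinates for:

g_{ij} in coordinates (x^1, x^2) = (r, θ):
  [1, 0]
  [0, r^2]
ds^2 = g_{ij} dx^i dx^j; only the non-zero components contribute.
ds^2 = dr^2 + r^2 dθ^2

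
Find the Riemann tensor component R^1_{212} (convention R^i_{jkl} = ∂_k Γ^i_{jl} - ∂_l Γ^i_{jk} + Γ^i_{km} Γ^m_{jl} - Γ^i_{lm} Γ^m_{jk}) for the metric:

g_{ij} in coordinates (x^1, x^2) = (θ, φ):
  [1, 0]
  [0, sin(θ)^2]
Non-zero Christoffel symbols (Γ^k_{ij} = Γ^k_{ji}):
Γ^θ_{φ φ} = -sin(2*θ)/2
Γ^φ_{θ φ} = 1/tan(θ)
R^θ_{φ θ φ} = ∂_θ Γ^θ_{φ φ} - ∂_φ Γ^θ_{φ θ} + Γ^θ_{θ m} Γ^m_{φ φ} - Γ^θ_{φ m} Γ^m_{φ θ}
  = (-cos(2*θ)) - (0) + (0) - (-cos(θ)^2) = sin(θ)^2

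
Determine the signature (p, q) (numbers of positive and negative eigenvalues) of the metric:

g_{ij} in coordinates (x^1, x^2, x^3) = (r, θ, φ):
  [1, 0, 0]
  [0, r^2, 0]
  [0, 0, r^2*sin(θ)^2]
The metric is diagonal, so its eigenvalues are the diagonal entries: 1, r^2, r^2*sin(θ)^2 (at a generic point, where coordinate-dependent entries are positive).
3 positive, 0 negative.
(3, 0) - Riemannian (positive definite)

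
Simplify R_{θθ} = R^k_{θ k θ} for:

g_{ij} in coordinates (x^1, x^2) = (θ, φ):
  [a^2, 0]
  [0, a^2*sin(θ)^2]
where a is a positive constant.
Non-zero Christoffel symbols (Γ^k_{ij} = Γ^k_{ji}):
Γ^θ_{φ φ} = -sin(2*θ)/2
Γ^φ_{θ φ} = 1/tan(θ)
R^θ_{θ θ θ} = 0 (a repeated index in an antisymmetric pair)
R^φ_{θ φ θ} = ∂_φ Γ^φ_{θ θ} - ∂_θ Γ^φ_{θ φ} + Γ^φ_{φ m} Γ^m_{θ θ} - Γ^φ_{θ m} Γ^m_{θ φ}
  = (0) - (-1/sin(θ)^2) + (0) - (1/tan(θ)^2) = 1
R_{θθ} = R^θ_{θ θ θ} + R^φ_{θ φ θ} = (0) + (1) = 1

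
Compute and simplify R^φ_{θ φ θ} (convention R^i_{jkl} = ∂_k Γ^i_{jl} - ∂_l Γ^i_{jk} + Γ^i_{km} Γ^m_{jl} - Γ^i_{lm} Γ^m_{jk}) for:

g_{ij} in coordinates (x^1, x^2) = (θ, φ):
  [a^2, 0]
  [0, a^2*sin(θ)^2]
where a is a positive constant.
Non-zero Christoffel symbols (Γ^k_{ij} = Γ^k_{ji}):
Γ^θ_{φ φ} = -sin(2*θ)/2
Γ^φ_{θ φ} = 1/tan(θ)
R^φ_{θ φ θ} = ∂_φ Γ^φ_{θ θ} - ∂_θ Γ^φ_{θ φ} + Γ^φ_{φ m} Γ^m_{θ θ} - Γ^φ_{θ m} Γ^m_{θ φ}
  = (0) - (-1/sin(θ)^2) + (0) - (1/tan(θ)^2) = 1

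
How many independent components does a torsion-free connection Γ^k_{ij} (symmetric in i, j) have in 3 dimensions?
Γ^k_{ij} has n choices for the upper index and n(n+1)/2 independent symmetric lower index pairs.
Total = 3 × 3×4/2 = 3 × 6 = 18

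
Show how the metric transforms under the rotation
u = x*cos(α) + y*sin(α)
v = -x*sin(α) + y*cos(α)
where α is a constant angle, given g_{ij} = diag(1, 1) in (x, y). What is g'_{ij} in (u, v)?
Invert the transformation: x = u*cos(α) - v*sin(α), y = u*sin(α) + v*cos(α)
g'_{ij} = (∂x^k/∂x'^i)(∂x^l/∂x'^j) g_{kl}; with g_{kl} = δ_{kl} this is Σ_k (∂x^k/∂x'^i)(∂x^k/∂x'^j).
Jacobian: ∂x/∂u = cos(α), ∂x/∂v = -sin(α), ∂y/∂u = sin(α), ∂y/∂v = cos(α)
g'_{uu} = (cos(α))(cos(α)) + (sin(α))(sin(α)) = 1
g'_{uv} = (cos(α))(-sin(α)) + (sin(α))(cos(α)) = 0
g'_{vv} = (-sin(α))(-sin(α)) + (cos(α))(cos(α)) = 1
g'_{ij} = diag(1, 1)
The Euclidean metric is invariant under rotations.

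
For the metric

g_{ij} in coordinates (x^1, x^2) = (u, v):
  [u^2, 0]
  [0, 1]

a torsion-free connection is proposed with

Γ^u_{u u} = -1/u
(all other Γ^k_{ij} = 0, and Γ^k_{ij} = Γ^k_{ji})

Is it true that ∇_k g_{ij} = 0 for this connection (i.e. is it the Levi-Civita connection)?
Using ∇_k g_{ij} = ∂_k g_{ij} - Γ^m_{ki} g_{mj} - Γ^m_{kj} g_{im}:
∇_u g_{uu} = (2*u) - (-u) - (-u) = 4*u ≠ 0
So the connection is not metric compatible (it is not the Levi-Civita connection).
No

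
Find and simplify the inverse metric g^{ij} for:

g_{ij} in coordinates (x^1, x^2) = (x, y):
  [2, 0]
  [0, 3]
The metric is diagonal, so g^{ij} is diagonal with entries 1/g_{ii}: diag(1/2, 1/3).
g^{ij}:
  [1/2, 0]
  [0, 1/3]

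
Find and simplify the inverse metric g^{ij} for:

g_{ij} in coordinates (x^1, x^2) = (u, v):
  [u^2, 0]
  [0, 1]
The metric is diagonal, so g^{ij} is diagonal with entries 1/g_{ii}: diag(1/(u^2), 1).
g^{ij}:
  [1/u^2, 0]
  [0, 1]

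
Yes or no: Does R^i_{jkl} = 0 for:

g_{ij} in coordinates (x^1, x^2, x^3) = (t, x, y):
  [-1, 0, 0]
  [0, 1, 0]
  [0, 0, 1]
All metric components are constant, so every Christoffel symbol vanishes and R^i_{jkl} = 0.
Yes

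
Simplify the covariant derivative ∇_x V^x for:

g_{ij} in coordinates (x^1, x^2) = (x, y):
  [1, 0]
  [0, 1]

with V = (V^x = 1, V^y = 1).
All Christoffel symbols are zero.
∇_x V^x = ∂_x V^x + Γ^x_{x j} V^j
  = (0) + (0)(1) + (0)(1)
  = 0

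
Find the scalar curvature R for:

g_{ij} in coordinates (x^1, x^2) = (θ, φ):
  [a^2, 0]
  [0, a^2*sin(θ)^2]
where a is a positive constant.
Non-zero Christoffel symbols (Γ^k_{ij} = Γ^k_{ji}):
Γ^θ_{φ φ} = -sin(2*θ)/2
Γ^φ_{θ φ} = 1/tan(θ)
Ricci tensor (R_{ij} = R^k_{ikj}): R_{θθ} = 1, R_{θφ} = 0, R_{φφ} = sin(θ)^2
Inverse metric: g^{θθ} = 1/a^2, g^{φφ} = 1/(a^2*sin(θ)^2)
R = g^{ij} R_{ij} = (1/a^2)(1) + (1/(a^2*sin(θ)^2))(sin(θ)^2) = 2/a^2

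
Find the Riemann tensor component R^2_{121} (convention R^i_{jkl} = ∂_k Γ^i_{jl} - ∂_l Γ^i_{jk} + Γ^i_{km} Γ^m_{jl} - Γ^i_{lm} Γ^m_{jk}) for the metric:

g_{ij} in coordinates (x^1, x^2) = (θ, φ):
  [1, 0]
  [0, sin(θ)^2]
Non-zero Christoffel symbols (Γ^k_{ij} = Γ^k_{ji}):
Γ^θ_{φ φ} = -sin(2*θ)/2
Γ^φ_{θ φ} = 1/tan(θ)
R^φ_{θ φ θ} = ∂_φ Γ^φ_{θ θ} - ∂_θ Γ^φ_{θ φ} + Γ^φ_{φ m} Γ^m_{θ θ} - Γ^φ_{θ m} Γ^m_{θ φ}
  = (0) - (-1/sin(θ)^2) + (0) - (1/tan(θ)^2) = 1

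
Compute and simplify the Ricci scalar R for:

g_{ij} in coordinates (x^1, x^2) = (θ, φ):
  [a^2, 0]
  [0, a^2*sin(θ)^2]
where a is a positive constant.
Non-zero Christoffel symbols (Γ^k_{ij} = Γ^k_{ji}):
Γ^θ_{φ φ} = -sin(2*θ)/2
Γ^φ_{θ φ} = 1/tan(θ)
Ricci tensor (R_{ij} = R^k_{ikj}): R_{θθ} = 1, R_{θφ} = 0, R_{φφ} = sin(θ)^2
Inverse metric: g^{θθ} = 1/a^2, g^{φφ} = 1/(a^2*sin(θ)^2)
R = g^{ij} R_{ij} = (1/a^2)(1) + (1/(a^2*sin(θ)^2))(sin(θ)^2) = 2/a^2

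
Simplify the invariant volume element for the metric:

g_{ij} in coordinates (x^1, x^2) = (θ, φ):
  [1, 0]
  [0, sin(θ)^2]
det(g) = sin(θ)^2
√|det(g)| = sin(θ) (taking 0 < θ < π so that |sin(θ)| = sin(θ))
Volume element: dV = sin(θ) dθ dφ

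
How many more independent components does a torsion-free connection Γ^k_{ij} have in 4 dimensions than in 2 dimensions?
Independent components in n dimensions: n × n(n+1)/2 = n^2(n+1)/2.
4D: 4 × 10 = 40
2D: 2 × 3 = 6
Difference = 40 - 6 = 34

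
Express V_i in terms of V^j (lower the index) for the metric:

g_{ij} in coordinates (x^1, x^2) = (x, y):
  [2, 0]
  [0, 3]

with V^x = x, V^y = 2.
V_i = g_{ij} V^j:
V_x = (2)(x) + (0)(2) = 2*x
V_y = (0)(x) + (3)(2) = 6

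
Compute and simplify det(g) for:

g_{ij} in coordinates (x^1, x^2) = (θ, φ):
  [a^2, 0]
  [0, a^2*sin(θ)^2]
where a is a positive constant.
For a 2×2 metric: det(g) = g_{11}·g_{22} - g_{12}·g_{21}
= (a^2)·(a^2*sin(θ)^2) - (0)·(0)
= a^4*sin(θ)^2 - 0
det(g) = a^4*sin(θ)^2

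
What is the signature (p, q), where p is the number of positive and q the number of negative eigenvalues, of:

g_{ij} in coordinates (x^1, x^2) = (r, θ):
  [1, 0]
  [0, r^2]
The metric is diagonal, so its eigenvalues are the diagonal entries: 1, r^2 (at a generic point, where coordinate-dependent entries are positive).
2 positive, 0 negative.
(2, 0) - Riemannian (positive definite)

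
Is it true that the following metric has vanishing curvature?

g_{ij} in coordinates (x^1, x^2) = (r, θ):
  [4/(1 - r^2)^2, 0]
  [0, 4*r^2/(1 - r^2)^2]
Non-zero Christoffel symbols:
Γ^r_{r r} = 2*r/(1 - r^2)
Γ^r_{θ θ} = (r^3 + r)/(r^2 - 1)
Γ^θ_{r θ} = (-r^2 - 1)/(r^3 - r)
Ricci tensor: R_{rr} = -4/(r^2 - 1)^2, R_{rθ} = 0, R_{θθ} = -4*r^2/(r^2 - 1)^2
The Ricci tensor is non-zero, so the Riemann tensor is non-zero: not flat.
No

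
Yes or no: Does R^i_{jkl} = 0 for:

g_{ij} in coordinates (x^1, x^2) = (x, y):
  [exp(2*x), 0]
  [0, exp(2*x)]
Non-zero Christoffel symbols:
Γ^x_{x x} = 1
Γ^x_{y y} = -1
Γ^y_{x y} = 1
Ricci tensor: R_{xx} = 0, R_{xy} = 0, R_{yy} = 0
All R_{ij} vanish; in 2 dimensions the Riemann tensor is fully determined by the Ricci tensor, so R^i_{jkl} = 0: the metric is flat (curvilinear coordinates on flat space).
Yes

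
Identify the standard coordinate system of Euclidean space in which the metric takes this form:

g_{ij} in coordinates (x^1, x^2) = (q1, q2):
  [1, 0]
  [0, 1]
All components are constant and the metric is the identity, i.e. orthonormal rectilinear coordinates.
Cartesian (2D) coordinates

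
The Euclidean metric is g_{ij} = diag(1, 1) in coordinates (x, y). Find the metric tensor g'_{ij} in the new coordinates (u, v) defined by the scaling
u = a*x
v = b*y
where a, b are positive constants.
Invert the transformation: x = u/a, y = v/b
g'_{ij} = (∂x^k/∂x'^i)(∂x^l/∂x'^j) g_{kl}; with g_{kl} = δ_{kl} this is Σ_k (∂x^k/∂x'^i)(∂x^k/∂x'^j).
Jacobian: ∂x/∂u = 1/a, ∂x/∂v = 0, ∂y/∂u = 0, ∂y/∂v = 1/b
g'_{uu} = (1/a)(1/a) + (0)(0) = 1/a^2
g'_{uv} = (1/a)(0) + (0)(1/b) = 0
g'_{vv} = (0)(0) + (1/b)(1/b) = 1/b^2
g'_{ij} = diag(1/a^2, 1/b^2)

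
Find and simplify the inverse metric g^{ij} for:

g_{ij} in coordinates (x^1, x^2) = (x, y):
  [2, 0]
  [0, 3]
The metric is diagonal, so g^{ij} is diagonal with entries 1/g_{ii}: diag(1/2, 1/3).
g^{ij}:
  [1/2, 0]
  [0, 1/3]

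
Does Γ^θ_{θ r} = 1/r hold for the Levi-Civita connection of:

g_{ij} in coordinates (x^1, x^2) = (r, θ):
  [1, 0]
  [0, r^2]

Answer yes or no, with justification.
Γ^θ_{θ r} = (1/2) g^{θθ} (∂_θ g_{θr} + ∂_r g_{θθ} - ∂_θ g_{θr}) = (1/2)(1/r^2)((0) + (2*r) - (0)) = 1/r
This equals the proposed value 1/r.
Yes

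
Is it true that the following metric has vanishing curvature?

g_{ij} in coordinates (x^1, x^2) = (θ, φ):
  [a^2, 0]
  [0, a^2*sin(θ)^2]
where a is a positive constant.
Non-zero Christoffel symbols:
Γ^θ_{φ φ} = -sin(2*θ)/2
Γ^φ_{θ φ} = 1/tan(θ)
Ricci tensor: R_{θθ} = 1, R_{θφ} = 0, R_{φφ} = sin(θ)^2
The Ricci tensor is non-zero, so the Riemann tensor is non-zero: not flat.
No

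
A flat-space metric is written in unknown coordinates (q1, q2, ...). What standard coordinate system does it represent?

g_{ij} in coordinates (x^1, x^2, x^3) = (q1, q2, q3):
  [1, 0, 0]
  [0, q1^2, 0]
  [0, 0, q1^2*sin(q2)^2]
The line element ds^2 = dq1^2 + q1^2 dq2^2 + q1^2 sin(q2)^2 dq3^2 is dr^2 + r^2 dθ^2 + r^2 sin(θ)^2 dφ^2 with q1 = r, q2 = θ, q3 = φ.
spherical coordinates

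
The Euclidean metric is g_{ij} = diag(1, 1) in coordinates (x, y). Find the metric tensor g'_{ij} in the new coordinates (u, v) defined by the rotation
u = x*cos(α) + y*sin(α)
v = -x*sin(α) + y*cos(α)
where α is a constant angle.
Invert the transformation: x = u*cos(α) - v*sin(α), y = u*sin(α) + v*cos(α)
g'_{ij} = (∂x^k/∂x'^i)(∂x^l/∂x'^j) g_{kl}; with g_{kl} = δ_{kl} this is Σ_k (∂x^k/∂x'^i)(∂x^k/∂x'^j).
Jacobian: ∂x/∂u = cos(α), ∂x/∂v = -sin(α), ∂y/∂u = sin(α), ∂y/∂v = cos(α)
g'_{uu} = (cos(α))(cos(α)) + (sin(α))(sin(α)) = 1
g'_{uv} = (cos(α))(-sin(α)) + (sin(α))(cos(α)) = 0
g'_{vv} = (-sin(α))(-sin(α)) + (cos(α))(cos(α)) = 1
g'_{ij} = diag(1, 1)
The Euclidean metric is invariant under rotations.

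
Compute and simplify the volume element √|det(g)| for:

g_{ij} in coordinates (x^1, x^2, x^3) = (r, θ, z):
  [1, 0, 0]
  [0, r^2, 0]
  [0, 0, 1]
det(g) = r^2
√|det(g)| = r
Volume element: dV = r dr dθ dz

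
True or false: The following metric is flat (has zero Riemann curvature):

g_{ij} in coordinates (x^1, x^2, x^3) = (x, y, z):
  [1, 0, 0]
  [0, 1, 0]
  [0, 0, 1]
All metric components are constant, so every Christoffel symbol vanishes and R^i_{jkl} = 0.
True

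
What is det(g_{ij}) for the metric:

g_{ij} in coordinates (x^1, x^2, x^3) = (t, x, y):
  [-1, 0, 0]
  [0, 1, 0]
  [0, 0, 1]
Diagonal metric: det(g) = g_{11}·g_{22}·g_{33}
= (-1)·(1)·(1)
det(g) = -1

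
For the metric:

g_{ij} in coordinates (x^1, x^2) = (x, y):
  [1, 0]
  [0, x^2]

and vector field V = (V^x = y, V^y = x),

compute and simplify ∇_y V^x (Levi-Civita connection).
Non-zero Christoffel symbols:
Γ^x_{y y} = -x
Γ^y_{x y} = 1/x
∇_y V^x = ∂_y V^x + Γ^x_{y j} V^j
  = (1) + (0)(y) + (-x)(x)
  = 1 - x^2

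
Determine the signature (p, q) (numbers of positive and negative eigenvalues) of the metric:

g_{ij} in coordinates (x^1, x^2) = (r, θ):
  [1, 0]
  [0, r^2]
The metric is diagonal, so its eigenvalues are the diagonal entries: 1, r^2 (at a generic point, where coordinate-dependent entries are positive).
2 positive, 0 negative.
(2, 0) - Riemannian (positive definite)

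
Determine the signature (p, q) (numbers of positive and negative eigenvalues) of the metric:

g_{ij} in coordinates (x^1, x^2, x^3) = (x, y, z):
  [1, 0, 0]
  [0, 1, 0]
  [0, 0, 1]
The metric is diagonal, so its eigenvalues are the diagonal entries: 1, 1, 1 (at a generic point, where coordinate-dependent entries are positive).
3 positive, 0 negative.
(3, 0) - Riemannian (positive definite)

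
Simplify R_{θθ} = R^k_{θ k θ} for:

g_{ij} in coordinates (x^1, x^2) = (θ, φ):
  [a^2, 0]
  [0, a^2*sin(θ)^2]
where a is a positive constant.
Non-zero Christoffel symbols (Γ^k_{ij} = Γ^k_{ji}):
Γ^θ_{φ φ} = -sin(2*θ)/2
Γ^φ_{θ φ} = 1/tan(θ)
R^θ_{θ θ θ} = 0 (a repeated index in an antisymmetric pair)
R^φ_{θ φ θ} = ∂_φ Γ^φ_{θ θ} - ∂_θ Γ^φ_{θ φ} + Γ^φ_{φ m} Γ^m_{θ θ} - Γ^φ_{θ m} Γ^m_{θ φ}
  = (0) - (-1/sin(θ)^2) + (0) - (1/tan(θ)^2) = 1
R_{θθ} = R^θ_{θ θ θ} + R^φ_{θ φ θ} = (0) + (1) = 1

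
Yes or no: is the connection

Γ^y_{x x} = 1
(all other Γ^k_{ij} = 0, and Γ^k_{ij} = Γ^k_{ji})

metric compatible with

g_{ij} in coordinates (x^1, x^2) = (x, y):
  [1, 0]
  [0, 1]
Using ∇_k g_{ij} = ∂_k g_{ij} - Γ^m_{ki} g_{mj} - Γ^m_{kj} g_{im}:
∇_x g_{xy} = (0) - (1) - (0) = -1 ≠ 0
So the connection is not metric compatible (it is not the Levi-Civita connection).
No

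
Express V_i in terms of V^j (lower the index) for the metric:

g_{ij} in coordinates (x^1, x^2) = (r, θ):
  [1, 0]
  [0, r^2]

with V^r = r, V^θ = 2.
V_i = g_{ij} V^j:
V_r = (1)(r) + (0)(2) = r
V_θ = (0)(r) + (r^2)(2) = 2*r^2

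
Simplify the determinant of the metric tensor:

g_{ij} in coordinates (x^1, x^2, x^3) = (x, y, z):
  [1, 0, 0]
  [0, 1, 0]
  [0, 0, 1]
Diagonal metric: det(g) = g_{11}·g_{22}·g_{33}
= (1)·(1)·(1)
det(g) = 1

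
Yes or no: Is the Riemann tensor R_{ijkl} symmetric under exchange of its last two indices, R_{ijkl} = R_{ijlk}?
It is antisymmetric in the last pair: R_{ijkl} = -R_{ijlk}.
No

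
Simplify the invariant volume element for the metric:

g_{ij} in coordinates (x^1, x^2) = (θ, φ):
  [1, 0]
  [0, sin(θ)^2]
det(g) = sin(θ)^2
√|det(g)| = sin(θ) (taking 0 < θ < π so that |sin(θ)| = sin(θ))
Volume element: dV = sin(θ) dθ dφ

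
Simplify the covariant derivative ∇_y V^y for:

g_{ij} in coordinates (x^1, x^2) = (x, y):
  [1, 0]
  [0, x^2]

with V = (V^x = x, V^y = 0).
Non-zero Christoffel symbols:
Γ^x_{y y} = -x
Γ^y_{x y} = 1/x
∇_y V^y = ∂_y V^y + Γ^y_{y j} V^j
  = (0) + (1/x)(x) + (0)(0)
  = 1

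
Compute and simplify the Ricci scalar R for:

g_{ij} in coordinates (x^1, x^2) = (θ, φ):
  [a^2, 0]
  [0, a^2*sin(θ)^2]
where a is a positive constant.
Non-zero Christoffel symbols (Γ^k_{ij} = Γ^k_{ji}):
Γ^θ_{φ φ} = -sin(2*θ)/2
Γ^φ_{θ φ} = 1/tan(θ)
Ricci tensor (R_{ij} = R^k_{ikj}): R_{θθ} = 1, R_{θφ} = 0, R_{φφ} = sin(θ)^2
Inverse metric: g^{θθ} = 1/a^2, g^{φφ} = 1/(a^2*sin(θ)^2)
R = g^{ij} R_{ij} = (1/a^2)(1) + (1/(a^2*sin(θ)^2))(sin(θ)^2) = 2/a^2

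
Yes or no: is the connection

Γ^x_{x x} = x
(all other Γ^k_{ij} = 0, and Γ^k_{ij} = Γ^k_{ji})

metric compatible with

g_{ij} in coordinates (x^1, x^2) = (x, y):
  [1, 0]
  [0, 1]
Using ∇_k g_{ij} = ∂_k g_{ij} - Γ^m_{ki} g_{mj} - Γ^m_{kj} g_{im}:
∇_x g_{xx} = (0) - (x) - (x) = -2*x ≠ 0
So the connection is not metric compatible (it is not the Levi-Civita connection).
No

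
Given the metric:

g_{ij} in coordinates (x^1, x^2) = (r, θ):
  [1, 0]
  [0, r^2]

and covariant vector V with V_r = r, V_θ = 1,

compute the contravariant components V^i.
Inverse metric (diagonal): g^{rr} = 1, g^{θθ} = 1/r^2
V^i = g^{ij} V_j:
V^r = (1)(r) + (0)(1) = r
V^θ = (0)(r) + (1/r^2)(1) = 1/r^2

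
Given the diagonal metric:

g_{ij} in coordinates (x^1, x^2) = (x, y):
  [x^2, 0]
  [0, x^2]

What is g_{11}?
With x^1 = x, x^2 = y, g_{11} = g_{xx} is the row-1, column-1 entry of the matrix.
g_{11} = x^2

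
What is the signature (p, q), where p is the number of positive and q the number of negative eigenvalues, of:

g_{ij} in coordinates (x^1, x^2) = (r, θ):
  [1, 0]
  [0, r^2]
The metric is diagonal, so its eigenvalues are the diagonal entries: 1, r^2 (at a generic point, where coordinate-dependent entries are positive).
2 positive, 0 negative.
(2, 0) - Riemannian (positive definite)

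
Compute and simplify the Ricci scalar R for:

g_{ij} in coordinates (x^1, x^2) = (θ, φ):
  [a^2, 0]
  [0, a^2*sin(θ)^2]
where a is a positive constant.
Non-zero Christoffel symbols (Γ^k_{ij} = Γ^k_{ji}):
Γ^θ_{φ φ} = -sin(2*θ)/2
Γ^φ_{θ φ} = 1/tan(θ)
Ricci tensor (R_{ij} = R^k_{ikj}): R_{θθ} = 1, R_{θφ} = 0, R_{φφ} = sin(θ)^2
Inverse metric: g^{θθ} = 1/a^2, g^{φφ} = 1/(a^2*sin(θ)^2)
R = g^{ij} R_{ij} = (1/a^2)(1) + (1/(a^2*sin(θ)^2))(sin(θ)^2) = 2/a^2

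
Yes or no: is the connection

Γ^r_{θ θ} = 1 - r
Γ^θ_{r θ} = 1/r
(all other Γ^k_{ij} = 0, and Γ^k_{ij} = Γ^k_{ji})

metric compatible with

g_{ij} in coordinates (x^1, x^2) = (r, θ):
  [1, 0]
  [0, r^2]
Using ∇_k g_{ij} = ∂_k g_{ij} - Γ^m_{ki} g_{mj} - Γ^m_{kj} g_{im}:
∇_θ g_{rθ} = (0) - (r) - (1 - r) = -1 ≠ 0
So the connection is not metric compatible (it is not the Levi-Civita connection).
No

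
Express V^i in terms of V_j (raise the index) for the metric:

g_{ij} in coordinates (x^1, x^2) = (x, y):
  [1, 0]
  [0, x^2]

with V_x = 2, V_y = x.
Inverse metric (diagonal): g^{xx} = 1, g^{yy} = 1/x^2
V^i = g^{ij} V_j:
V^x = (1)(2) + (0)(x) = 2
V^y = (0)(2) + (1/x^2)(x) = 1/x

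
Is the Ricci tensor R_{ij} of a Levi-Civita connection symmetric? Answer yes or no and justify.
R_{ij} = R^k_{ikj}; the pair symmetry R_{kilj} = R_{ljki} gives R_{ij} = R_{ji}.
Yes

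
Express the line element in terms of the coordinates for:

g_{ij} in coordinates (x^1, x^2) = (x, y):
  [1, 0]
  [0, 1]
ds^2 = g_{ij} dx^i dx^j; only the non-zero components contribute.
ds^2 = dx^2 + dy^2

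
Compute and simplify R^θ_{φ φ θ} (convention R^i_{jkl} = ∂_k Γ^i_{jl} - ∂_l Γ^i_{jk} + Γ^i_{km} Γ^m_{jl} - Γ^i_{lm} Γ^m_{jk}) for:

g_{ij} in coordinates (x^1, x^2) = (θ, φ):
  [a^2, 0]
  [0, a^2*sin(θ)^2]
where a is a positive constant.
Non-zero Christoffel symbols (Γ^k_{ij} = Γ^k_{ji}):
Γ^θ_{φ φ} = -sin(2*θ)/2
Γ^φ_{θ φ} = 1/tan(θ)
R^θ_{φ φ θ} = ∂_φ Γ^θ_{φ θ} - ∂_θ Γ^θ_{φ φ} + Γ^θ_{φ m} Γ^m_{φ θ} - Γ^θ_{θ m} Γ^m_{φ φ}
  = (0) - (-cos(2*θ)) + (-cos(θ)^2) - (0) = -sin(θ)^2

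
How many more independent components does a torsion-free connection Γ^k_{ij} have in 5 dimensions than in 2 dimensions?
Independent components in n dimensions: n × n(n+1)/2 = n^2(n+1)/2.
5D: 5 × 15 = 75
2D: 2 × 3 = 6
Difference = 75 - 6 = 69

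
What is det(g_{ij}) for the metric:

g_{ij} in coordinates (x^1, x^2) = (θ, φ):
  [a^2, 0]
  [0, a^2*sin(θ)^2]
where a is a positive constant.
For a 2×2 metric: det(g) = g_{11}·g_{22} - g_{12}·g_{21}
= (a^2)·(a^2*sin(θ)^2) - (0)·(0)
= a^4*sin(θ)^2 - 0
det(g) = a^4*sin(θ)^2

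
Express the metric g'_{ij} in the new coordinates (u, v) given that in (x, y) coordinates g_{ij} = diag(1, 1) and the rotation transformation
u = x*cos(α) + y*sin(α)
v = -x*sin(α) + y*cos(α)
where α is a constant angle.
Invert the transformation: x = u*cos(α) - v*sin(α), y = u*sin(α) + v*cos(α)
g'_{ij} = (∂x^k/∂x'^i)(∂x^l/∂x'^j) g_{kl}; with g_{kl} = δ_{kl} this is Σ_k (∂x^k/∂x'^i)(∂x^k/∂x'^j).
Jacobian: ∂x/∂u = cos(α), ∂x/∂v = -sin(α), ∂y/∂u = sin(α), ∂y/∂v = cos(α)
g'_{uu} = (cos(α))(cos(α)) + (sin(α))(sin(α)) = 1
g'_{uv} = (cos(α))(-sin(α)) + (sin(α))(cos(α)) = 0
g'_{vv} = (-sin(α))(-sin(α)) + (cos(α))(cos(α)) = 1
g'_{ij} = diag(1, 1)
The Euclidean metric is invariant under rotations.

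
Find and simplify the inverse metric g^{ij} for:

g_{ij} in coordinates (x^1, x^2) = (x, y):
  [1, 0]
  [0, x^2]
The metric is diagonal, so g^{ij} is diagonal with entries 1/g_{ii}: diag(1, 1/(x^2)).
g^{ij}:
  [1, 0]
  [0, 1/x^2]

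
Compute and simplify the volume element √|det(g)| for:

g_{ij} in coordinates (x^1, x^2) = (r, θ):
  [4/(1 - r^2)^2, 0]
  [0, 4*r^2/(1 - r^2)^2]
det(g) = 16*r^2/(1 - r^2)^4
√|det(g)| = 4*r/(r^2 - 1)^2
Volume element: dV = 4*r/(r^2 - 1)^2 dr dθ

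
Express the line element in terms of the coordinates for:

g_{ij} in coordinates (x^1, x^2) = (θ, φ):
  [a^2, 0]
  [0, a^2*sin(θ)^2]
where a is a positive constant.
ds^2 = g_{ij} dx^i dx^j; only the non-zero components contribute.
ds^2 = a^2 dθ^2 + a^2*sin(θ)^2 dφ^2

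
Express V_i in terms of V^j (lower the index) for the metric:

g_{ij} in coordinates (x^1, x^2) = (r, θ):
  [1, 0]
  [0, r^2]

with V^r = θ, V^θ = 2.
V_i = g_{ij} V^j:
V_r = (1)(θ) + (0)(2) = θ
V_θ = (0)(θ) + (r^2)(2) = 2*r^2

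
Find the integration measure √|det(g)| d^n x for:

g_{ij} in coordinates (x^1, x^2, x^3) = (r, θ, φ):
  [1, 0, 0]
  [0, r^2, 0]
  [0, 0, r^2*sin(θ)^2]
det(g) = r^4*sin(θ)^2
√|det(g)| = r^2*sin(θ) (taking 0 < θ < π so that |sin(θ)| = sin(θ))
Volume element: dV = r^2*sin(θ) dr dθ dφ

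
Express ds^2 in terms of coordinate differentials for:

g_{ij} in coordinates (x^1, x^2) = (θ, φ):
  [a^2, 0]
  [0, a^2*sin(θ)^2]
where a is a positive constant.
ds^2 = g_{ij} dx^i dx^j; only the non-zero components contribute.
ds^2 = a^2 dθ^2 + a^2*sin(θ)^2 dφ^2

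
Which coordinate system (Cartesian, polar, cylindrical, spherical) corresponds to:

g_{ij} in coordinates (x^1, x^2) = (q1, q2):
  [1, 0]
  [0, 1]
All components are constant and the metric is the identity, i.e. orthonormal rectilinear coordinates.
Cartesian (2D) coordinates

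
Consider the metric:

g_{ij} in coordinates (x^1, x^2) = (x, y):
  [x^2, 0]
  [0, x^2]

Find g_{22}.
With x^1 = x, x^2 = y, g_{22} = g_{yy} is the row-2, column-2 entry of the matrix.
g_{22} = x^2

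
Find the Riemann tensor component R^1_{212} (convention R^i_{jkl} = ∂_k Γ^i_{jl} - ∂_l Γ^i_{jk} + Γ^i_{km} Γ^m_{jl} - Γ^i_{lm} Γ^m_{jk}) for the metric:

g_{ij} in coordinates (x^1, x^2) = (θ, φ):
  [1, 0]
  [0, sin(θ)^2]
Non-zero Christoffel symbols (Γ^k_{ij} = Γ^k_{ji}):
Γ^θ_{φ φ} = -sin(2*θ)/2
Γ^φ_{θ φ} = 1/tan(θ)
R^θ_{φ θ φ} = ∂_θ Γ^θ_{φ φ} - ∂_φ Γ^θ_{φ θ} + Γ^θ_{θ m} Γ^m_{φ φ} - Γ^θ_{φ m} Γ^m_{φ θ}
  = (-cos(2*θ)) - (0) + (0) - (-cos(θ)^2) = sin(θ)^2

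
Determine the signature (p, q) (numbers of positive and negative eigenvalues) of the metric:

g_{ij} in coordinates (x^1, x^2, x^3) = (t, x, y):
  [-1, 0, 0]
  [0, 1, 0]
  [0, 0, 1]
The metric is diagonal, so its eigenvalues are the diagonal entries: -1, 1, 1 (at a generic point, where coordinate-dependent entries are positive).
2 positive, 1 negative.
(2, 1) - Lorentzian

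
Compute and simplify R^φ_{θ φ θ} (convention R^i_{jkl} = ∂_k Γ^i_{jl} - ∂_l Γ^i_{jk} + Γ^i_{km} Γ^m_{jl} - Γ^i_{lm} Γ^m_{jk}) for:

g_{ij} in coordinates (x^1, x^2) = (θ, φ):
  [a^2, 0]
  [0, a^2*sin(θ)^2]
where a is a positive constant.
Non-zero Christoffel symbols (Γ^k_{ij} = Γ^k_{ji}):
Γ^θ_{φ φ} = -sin(2*θ)/2
Γ^φ_{θ φ} = 1/tan(θ)
R^φ_{θ φ θ} = ∂_φ Γ^φ_{θ θ} - ∂_θ Γ^φ_{θ φ} + Γ^φ_{φ m} Γ^m_{θ θ} - Γ^φ_{θ m} Γ^m_{θ φ}
  = (0) - (-1/sin(θ)^2) + (0) - (1/tan(θ)^2) = 1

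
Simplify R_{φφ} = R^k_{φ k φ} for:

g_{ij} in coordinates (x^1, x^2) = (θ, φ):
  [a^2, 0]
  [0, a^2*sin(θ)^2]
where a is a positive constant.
Non-zero Christoffel symbols (Γ^k_{ij} = Γ^k_{ji}):
Γ^θ_{φ φ} = -sin(2*θ)/2
Γ^φ_{θ φ} = 1/tan(θ)
R^θ_{φ θ φ} = ∂_θ Γ^θ_{φ φ} - ∂_φ Γ^θ_{φ θ} + Γ^θ_{θ m} Γ^m_{φ φ} - Γ^θ_{φ m} Γ^m_{φ θ}
  = (-cos(2*θ)) - (0) + (0) - (-cos(θ)^2) = sin(θ)^2
R^φ_{φ φ φ} = 0 (a repeated index in an antisymmetric pair)
R_{φφ} = R^θ_{φ θ φ} + R^φ_{φ φ φ} = (sin(θ)^2) + (0) = sin(θ)^2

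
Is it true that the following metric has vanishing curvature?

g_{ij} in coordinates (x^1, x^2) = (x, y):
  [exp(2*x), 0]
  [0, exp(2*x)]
Non-zero Christoffel symbols:
Γ^x_{x x} = 1
Γ^x_{y y} = -1
Γ^y_{x y} = 1
Ricci tensor: R_{xx} = 0, R_{xy} = 0, R_{yy} = 0
All R_{ij} vanish; in 2 dimensions the Riemann tensor is fully determined by the Ricci tensor, so R^i_{jkl} = 0: the metric is flat (curvilinear coordinates on flat space).
Yes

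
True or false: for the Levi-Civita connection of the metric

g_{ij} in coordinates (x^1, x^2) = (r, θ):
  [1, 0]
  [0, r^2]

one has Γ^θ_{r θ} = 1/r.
Γ^θ_{r θ} = (1/2) g^{θθ} (∂_r g_{θθ} + ∂_θ g_{θr} - ∂_θ g_{rθ}) = (1/2)(1/r^2)((2*r) + (0) - (0)) = 1/r
This equals the proposed value 1/r.
True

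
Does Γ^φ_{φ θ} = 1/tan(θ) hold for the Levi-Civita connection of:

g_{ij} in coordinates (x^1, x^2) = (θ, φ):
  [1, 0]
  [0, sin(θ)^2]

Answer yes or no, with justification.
Γ^φ_{φ θ} = (1/2) g^{φφ} (∂_φ g_{φθ} + ∂_θ g_{φφ} - ∂_φ g_{φθ}) = (1/2)(1/sin(θ)^2)((0) + (sin(2*θ)) - (0)) = 1/tan(θ)
This equals the proposed value 1/tan(θ).
Yes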